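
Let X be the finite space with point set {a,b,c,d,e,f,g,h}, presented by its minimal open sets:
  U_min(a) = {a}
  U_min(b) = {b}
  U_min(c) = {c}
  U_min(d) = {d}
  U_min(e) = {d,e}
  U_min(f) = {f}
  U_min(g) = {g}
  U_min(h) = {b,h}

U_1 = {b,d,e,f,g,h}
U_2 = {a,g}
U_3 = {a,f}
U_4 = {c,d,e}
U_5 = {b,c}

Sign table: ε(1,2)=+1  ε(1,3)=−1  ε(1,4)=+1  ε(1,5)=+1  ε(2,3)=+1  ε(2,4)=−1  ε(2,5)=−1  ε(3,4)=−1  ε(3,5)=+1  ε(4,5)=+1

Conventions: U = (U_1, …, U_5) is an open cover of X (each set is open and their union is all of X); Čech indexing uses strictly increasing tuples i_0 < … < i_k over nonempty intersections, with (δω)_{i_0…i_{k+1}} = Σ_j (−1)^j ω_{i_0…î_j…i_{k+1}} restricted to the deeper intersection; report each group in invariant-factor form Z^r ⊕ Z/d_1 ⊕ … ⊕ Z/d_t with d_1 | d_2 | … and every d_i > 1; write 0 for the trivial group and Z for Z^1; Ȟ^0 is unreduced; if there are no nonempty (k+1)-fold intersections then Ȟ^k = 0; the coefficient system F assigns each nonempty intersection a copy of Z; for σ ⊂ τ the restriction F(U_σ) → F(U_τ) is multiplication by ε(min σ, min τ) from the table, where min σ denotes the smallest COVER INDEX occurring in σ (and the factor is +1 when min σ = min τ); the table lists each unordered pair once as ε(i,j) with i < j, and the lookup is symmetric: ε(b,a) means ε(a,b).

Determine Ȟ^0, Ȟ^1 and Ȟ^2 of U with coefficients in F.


Ȟ^0 ≅ 0; Ȟ^1 ≅ Z ⊕ Z/2; Ȟ^2 ≅ 0

intersection data:
  U12={g} U13={f} U14={d,e} U15={b} U23={a} U45={c}
C dims 5,6; δ0: rk 5, SNF 1^4·2
Ȟ^0 = (5 − 5) − 0 = 0, so Ȟ^0 ≅ 0
Ȟ^1 = (6 − 0) − 5 = 1 plus torsion [2], so Ȟ^1 ≅ Z ⊕ Z/2
Ȟ^2 = (0 − 0) − 0 = 0, so Ȟ^2 ≅ 0


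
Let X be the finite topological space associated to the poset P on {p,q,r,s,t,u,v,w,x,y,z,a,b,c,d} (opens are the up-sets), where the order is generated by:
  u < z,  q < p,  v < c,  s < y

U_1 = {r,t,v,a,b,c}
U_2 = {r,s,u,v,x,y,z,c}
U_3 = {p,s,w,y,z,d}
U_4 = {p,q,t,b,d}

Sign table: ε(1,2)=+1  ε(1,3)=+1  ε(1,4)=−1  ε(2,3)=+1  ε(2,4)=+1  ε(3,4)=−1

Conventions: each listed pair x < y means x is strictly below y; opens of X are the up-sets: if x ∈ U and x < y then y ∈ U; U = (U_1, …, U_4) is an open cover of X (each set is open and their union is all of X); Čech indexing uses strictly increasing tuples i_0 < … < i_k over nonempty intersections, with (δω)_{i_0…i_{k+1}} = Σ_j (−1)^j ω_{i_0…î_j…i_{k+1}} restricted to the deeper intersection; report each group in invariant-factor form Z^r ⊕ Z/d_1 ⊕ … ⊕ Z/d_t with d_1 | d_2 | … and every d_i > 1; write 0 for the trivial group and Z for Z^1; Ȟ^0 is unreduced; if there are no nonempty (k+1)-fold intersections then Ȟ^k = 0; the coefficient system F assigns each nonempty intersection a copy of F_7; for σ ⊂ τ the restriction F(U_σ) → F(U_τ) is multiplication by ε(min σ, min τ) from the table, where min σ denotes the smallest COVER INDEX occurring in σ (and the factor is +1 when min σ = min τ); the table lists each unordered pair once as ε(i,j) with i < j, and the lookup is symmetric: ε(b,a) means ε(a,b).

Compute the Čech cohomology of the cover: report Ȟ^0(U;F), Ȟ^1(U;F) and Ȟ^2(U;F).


intersection data:
  U12={r,v,c} U14={t,b} U23={s,y,z} U34={p,d}
C dims 4,4; δ0: rk_F7 3
Ȟ^0 = (4 − 3) − 0 = 1, so Ȟ^0 ≅ Z/7
Ȟ^1 = (4 − 0) − 3 = 1, so Ȟ^1 ≅ Z/7
Ȟ^2 = (0 − 0) − 0 = 0, so Ȟ^2 ≅ 0

Ȟ^0 = Z/7; Ȟ^1 = Z/7; Ȟ^2 = 0


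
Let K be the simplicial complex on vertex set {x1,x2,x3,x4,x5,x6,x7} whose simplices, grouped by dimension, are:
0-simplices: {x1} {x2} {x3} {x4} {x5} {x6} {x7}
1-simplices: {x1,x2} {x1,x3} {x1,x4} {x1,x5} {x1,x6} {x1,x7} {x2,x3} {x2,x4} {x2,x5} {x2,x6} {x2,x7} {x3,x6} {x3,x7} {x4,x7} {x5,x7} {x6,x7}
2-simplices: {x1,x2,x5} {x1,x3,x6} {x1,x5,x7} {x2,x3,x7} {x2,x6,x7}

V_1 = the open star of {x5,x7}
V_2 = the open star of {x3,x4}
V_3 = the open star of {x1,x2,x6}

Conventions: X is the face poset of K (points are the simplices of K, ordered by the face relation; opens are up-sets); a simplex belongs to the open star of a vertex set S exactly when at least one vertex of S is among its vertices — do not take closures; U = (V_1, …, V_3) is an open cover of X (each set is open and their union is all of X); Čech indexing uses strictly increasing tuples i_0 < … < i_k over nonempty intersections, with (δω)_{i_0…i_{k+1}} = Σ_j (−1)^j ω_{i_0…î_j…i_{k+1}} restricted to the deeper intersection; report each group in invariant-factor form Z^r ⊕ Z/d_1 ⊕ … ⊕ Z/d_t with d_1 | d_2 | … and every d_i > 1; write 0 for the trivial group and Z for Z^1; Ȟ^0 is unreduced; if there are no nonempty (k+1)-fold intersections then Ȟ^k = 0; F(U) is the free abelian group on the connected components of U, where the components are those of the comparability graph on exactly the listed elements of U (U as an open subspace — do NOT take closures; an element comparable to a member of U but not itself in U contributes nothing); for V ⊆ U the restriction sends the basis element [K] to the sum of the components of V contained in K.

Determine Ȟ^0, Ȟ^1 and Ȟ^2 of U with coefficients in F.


cover nerve:
  V1={{x5},{x7},{x1,x5},{x1,x7},{x2,x5},{x2,x7},{x3,x7},{x4,x7},{x5,x7},{x6,x7},{x1,x2,x5},{x1,x5,x7},{x2,x3,x7},{x2,x6,x7}} V2={{x3},{x4},{x1,x3},{x1,x4},{x2,x3},{x2,x4},{x3,x6},{x3,x7},{x4,x7},{x1,x3,x6},{x2,x3,x7}} V3={{x1},{x2},{x6},{x1,x2},{x1,x3},{x1,x4},{x1,x5},{x1,x6},{x1,x7},{x2,x3},{x2,x4},{x2,x5},{x2,x6},{x2,x7},{x3,x6},{x6,x7},{x1,x2,x5},{x1,x3,x6},{x1,x5,x7},{x2,x3,x7},{x2,x6,x7}}
  V12={{x3,x7},{x4,x7},{x2,x3,x7}} V13={{x1,x5},{x1,x7},{x2,x5},{x2,x7},{x6,x7},{x1,x2,x5},{x1,x5,x7},{x2,x3,x7},{x2,x6,x7}} V23={{x1,x3},{x1,x4},{x2,x3},{x2,x4},{x3,x6},{x1,x3,x6},{x2,x3,x7}}
  V123={{x2,x3,x7}}
components per intersection:
  V1: {{x5},{x7},{x1,x5},{x1,x7},{x2,x5},{x2,x7},{x3,x7},{x4,x7},{x5,x7},{x6,x7},{x1,x2,x5},{x1,x5,x7},{x2,x3,x7},{x2,x6,x7}}
  V2: {{x3},{x1,x3},{x2,x3},{x3,x6},{x3,x7},{x1,x3,x6},{x2,x3,x7}} {{x4},{x1,x4},{x2,x4},{x4,x7}}
  V3: {{x1},{x2},{x6},{x1,x2},{x1,x3},{x1,x4},{x1,x5},{x1,x6},{x1,x7},{x2,x3},{x2,x4},{x2,x5},{x2,x6},{x2,x7},{x3,x6},{x6,x7},{x1,x2,x5},{x1,x3,x6},{x1,x5,x7},{x2,x3,x7},{x2,x6,x7}}
  V12: {{x3,x7},{x2,x3,x7}} {{x4,x7}}
  V13: {{x1,x5},{x1,x7},{x2,x5},{x1,x2,x5},{x1,x5,x7}} {{x2,x7},{x6,x7},{x2,x3,x7},{x2,x6,x7}}
  V23: {{x1,x3},{x3,x6},{x1,x3,x6}} {{x1,x4}} {{x2,x3},{x2,x3,x7}} {{x2,x4}}
  V123: {{x2,x3,x7}}
C dims 4,8,1; δ0: rk 3, SNF 1^3; δ1: rk 1, SNF 1^1
Ȟ^0: (4−3)−0=1 ⇒ Z
Ȟ^1: (8−1)−3=4 ⇒ Z^4
Ȟ^2: (1−0)−1=0 ⇒ 0

Ȟ^0 ≅ Z,  Ȟ^1 ≅ Z^4,  Ȟ^2 ≅ 0


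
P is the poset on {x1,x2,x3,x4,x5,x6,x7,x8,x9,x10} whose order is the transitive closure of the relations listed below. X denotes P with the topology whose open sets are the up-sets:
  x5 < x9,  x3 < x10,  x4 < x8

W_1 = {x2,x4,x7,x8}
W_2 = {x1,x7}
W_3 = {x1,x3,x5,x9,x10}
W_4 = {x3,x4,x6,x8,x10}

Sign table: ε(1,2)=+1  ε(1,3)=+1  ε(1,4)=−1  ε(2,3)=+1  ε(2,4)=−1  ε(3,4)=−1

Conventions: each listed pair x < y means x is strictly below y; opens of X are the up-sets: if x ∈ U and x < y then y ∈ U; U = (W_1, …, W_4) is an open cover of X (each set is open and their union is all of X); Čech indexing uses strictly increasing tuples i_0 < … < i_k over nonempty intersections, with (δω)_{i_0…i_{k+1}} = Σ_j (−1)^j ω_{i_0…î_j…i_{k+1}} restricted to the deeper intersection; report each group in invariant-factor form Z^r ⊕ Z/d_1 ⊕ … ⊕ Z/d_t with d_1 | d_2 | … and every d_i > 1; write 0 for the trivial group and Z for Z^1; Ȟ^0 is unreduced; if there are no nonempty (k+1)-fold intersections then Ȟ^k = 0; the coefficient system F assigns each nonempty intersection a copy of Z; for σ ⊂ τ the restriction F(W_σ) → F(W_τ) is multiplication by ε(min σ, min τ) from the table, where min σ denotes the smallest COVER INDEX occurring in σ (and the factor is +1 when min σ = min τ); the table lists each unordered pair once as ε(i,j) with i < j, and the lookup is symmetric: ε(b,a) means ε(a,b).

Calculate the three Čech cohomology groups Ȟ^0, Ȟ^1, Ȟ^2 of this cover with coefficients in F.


nonempty overlaps:
  W12={x7} W14={x4,x8} W23={x1} W34={x3,x10}
C dims 4,4; δ0: rk 3, SNF 1^3
degree 0: 4−3−0 = 1 → Ȟ^0 ≅ Z
degree 1: 4−0−3 = 1 → Ȟ^1 ≅ Z
degree 2: 0−0−0 = 0 → Ȟ^2 ≅ 0

Ȟ^0(U;F) ≅ Z,  Ȟ^1(U;F) ≅ Z,  Ȟ^2(U;F) ≅ 0


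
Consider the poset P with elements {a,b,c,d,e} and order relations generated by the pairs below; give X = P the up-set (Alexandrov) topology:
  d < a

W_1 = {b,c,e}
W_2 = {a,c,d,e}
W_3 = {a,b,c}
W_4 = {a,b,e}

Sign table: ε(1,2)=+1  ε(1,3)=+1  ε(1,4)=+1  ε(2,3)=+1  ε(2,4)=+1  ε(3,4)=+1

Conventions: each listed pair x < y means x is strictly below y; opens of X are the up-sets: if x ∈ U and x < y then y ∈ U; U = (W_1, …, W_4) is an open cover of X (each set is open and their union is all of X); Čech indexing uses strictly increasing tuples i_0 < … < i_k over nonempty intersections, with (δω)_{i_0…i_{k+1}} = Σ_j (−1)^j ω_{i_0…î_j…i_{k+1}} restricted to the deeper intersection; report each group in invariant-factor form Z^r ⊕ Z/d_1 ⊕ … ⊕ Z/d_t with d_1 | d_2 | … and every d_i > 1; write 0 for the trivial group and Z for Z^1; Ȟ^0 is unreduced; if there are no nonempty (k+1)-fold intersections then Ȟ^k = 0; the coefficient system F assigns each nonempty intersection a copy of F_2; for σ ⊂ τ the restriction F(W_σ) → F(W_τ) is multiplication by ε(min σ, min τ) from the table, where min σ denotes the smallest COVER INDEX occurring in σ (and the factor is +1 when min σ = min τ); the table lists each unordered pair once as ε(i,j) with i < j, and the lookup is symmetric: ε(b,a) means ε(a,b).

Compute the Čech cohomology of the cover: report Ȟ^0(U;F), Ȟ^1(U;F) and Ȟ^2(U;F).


cover nerve:
  W12={c,e} W13={b,c} W14={b,e} W23={a,c} W24={a,e} W34={a,b}
  W123={c} W124={e} W134={b} W234={a}
C dims 4,6,4; δ0: rk_F2 3; δ1: rk_F2 3
Ȟ^0: (4−3)−0=1 ⇒ Z/2
Ȟ^1: (6−3)−3=0 ⇒ 0
Ȟ^2: (4−0)−3=1 ⇒ Z/2

Ȟ^0 = Z/2,  Ȟ^1 = 0,  Ȟ^2 = Z/2


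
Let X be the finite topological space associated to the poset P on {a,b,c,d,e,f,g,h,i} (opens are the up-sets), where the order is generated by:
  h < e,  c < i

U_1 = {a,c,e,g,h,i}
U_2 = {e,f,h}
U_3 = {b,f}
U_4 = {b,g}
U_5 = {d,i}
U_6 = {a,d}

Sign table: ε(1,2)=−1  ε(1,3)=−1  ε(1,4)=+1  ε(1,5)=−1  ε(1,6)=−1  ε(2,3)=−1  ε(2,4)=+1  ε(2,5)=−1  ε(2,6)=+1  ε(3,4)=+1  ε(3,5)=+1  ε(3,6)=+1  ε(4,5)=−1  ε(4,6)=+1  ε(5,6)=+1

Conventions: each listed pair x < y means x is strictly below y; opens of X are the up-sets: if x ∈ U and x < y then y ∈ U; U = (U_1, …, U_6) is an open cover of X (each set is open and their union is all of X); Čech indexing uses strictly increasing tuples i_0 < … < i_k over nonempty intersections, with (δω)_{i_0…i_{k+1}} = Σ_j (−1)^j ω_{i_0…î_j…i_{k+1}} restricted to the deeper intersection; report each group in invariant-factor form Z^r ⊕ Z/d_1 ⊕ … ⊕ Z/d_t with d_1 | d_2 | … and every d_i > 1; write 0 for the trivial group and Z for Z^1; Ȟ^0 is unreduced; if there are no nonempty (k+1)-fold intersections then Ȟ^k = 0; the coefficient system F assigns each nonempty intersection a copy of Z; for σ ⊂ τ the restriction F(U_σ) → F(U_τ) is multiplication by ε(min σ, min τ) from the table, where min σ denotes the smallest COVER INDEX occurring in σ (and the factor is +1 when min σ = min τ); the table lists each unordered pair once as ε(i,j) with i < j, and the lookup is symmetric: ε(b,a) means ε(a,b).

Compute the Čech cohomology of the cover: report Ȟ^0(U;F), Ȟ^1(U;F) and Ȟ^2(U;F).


nerve of the cover:
  U12={e,h} U14={g} U15={i} U16={a} U23={f} U34={b} U56={d}
C dims 6,7; δ0: rk 5, SNF 1^5
Ȟ^0 = (6 − 5) − 0 = 1, so Ȟ^0 ≅ Z
Ȟ^1 = (7 − 0) − 5 = 2, so Ȟ^1 ≅ Z^2
Ȟ^2 = (0 − 0) − 0 = 0, so Ȟ^2 ≅ 0

Ȟ^0(U;F) ≅ Z, Ȟ^1(U;F) ≅ Z^2, Ȟ^2(U;F) ≅ 0


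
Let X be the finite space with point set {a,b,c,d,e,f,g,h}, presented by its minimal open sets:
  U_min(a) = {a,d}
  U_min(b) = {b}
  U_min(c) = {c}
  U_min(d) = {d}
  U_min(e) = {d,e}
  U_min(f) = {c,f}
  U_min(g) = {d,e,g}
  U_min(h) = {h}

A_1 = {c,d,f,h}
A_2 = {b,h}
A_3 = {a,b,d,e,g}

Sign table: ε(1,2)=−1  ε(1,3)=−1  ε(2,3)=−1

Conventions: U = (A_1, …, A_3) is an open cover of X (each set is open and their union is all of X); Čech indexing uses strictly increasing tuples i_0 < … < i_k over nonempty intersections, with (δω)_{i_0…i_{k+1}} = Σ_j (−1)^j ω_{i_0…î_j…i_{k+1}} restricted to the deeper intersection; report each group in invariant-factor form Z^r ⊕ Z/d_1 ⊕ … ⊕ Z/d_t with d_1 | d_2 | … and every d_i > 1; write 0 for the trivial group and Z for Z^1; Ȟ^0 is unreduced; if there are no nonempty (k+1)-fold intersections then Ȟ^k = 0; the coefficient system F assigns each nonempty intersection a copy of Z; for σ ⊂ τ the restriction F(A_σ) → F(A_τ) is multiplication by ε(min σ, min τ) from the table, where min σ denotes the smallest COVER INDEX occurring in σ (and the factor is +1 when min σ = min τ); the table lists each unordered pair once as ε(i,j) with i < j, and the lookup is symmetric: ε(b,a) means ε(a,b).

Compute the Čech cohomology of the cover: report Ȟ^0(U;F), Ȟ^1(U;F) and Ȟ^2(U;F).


nerve of the cover:
  A12={h} A13={d} A23={b}
C dims 3,3; δ0: rk 3, SNF 1^2·2
Ȟ^0 = (3 − 3) − 0 = 0, so Ȟ^0 ≅ 0
Ȟ^1 = (3 − 0) − 3 = 0 plus torsion [2], so Ȟ^1 ≅ Z/2
Ȟ^2 = (0 − 0) − 0 = 0, so Ȟ^2 ≅ 0

Ȟ^0 ≅ 0, Ȟ^1 ≅ Z/2 and Ȟ^2 ≅ 0


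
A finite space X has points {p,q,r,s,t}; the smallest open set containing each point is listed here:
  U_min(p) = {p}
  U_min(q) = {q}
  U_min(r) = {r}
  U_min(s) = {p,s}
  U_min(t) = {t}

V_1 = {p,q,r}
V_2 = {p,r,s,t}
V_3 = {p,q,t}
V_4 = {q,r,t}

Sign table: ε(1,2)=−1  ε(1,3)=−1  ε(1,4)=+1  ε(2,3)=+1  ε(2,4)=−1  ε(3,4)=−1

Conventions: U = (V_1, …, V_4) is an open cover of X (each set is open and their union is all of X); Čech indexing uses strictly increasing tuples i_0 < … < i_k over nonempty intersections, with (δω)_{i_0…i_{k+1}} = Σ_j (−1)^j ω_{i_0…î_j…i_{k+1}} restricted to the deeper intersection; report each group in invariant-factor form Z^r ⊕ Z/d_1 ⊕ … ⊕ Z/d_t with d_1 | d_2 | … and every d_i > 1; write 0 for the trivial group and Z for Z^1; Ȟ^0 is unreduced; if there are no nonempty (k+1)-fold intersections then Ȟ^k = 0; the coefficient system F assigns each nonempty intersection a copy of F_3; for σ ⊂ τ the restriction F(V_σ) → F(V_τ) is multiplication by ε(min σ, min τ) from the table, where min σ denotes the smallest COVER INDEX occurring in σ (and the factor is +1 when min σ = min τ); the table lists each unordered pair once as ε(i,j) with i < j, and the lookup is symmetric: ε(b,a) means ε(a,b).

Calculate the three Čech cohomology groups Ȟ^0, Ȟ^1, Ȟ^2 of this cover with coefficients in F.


Ȟ^0(U;F) ≅ Z/3; Ȟ^1(U;F) ≅ 0; Ȟ^2(U;F) ≅ Z/3

intersection data:
  V12={p,r} V13={p,q} V14={q,r} V23={p,t} V24={r,t} V34={q,t}
  V123={p} V124={r} V134={q} V234={t}
C dims 4,6,4; δ0: rk_F3 3; δ1: rk_F3 3
Ȟ^0 = (4 − 3) − 0 = 1, so Ȟ^0 ≅ Z/3
Ȟ^1 = (6 − 3) − 3 = 0, so Ȟ^1 ≅ 0
Ȟ^2 = (4 − 0) − 3 = 1, so Ȟ^2 ≅ Z/3


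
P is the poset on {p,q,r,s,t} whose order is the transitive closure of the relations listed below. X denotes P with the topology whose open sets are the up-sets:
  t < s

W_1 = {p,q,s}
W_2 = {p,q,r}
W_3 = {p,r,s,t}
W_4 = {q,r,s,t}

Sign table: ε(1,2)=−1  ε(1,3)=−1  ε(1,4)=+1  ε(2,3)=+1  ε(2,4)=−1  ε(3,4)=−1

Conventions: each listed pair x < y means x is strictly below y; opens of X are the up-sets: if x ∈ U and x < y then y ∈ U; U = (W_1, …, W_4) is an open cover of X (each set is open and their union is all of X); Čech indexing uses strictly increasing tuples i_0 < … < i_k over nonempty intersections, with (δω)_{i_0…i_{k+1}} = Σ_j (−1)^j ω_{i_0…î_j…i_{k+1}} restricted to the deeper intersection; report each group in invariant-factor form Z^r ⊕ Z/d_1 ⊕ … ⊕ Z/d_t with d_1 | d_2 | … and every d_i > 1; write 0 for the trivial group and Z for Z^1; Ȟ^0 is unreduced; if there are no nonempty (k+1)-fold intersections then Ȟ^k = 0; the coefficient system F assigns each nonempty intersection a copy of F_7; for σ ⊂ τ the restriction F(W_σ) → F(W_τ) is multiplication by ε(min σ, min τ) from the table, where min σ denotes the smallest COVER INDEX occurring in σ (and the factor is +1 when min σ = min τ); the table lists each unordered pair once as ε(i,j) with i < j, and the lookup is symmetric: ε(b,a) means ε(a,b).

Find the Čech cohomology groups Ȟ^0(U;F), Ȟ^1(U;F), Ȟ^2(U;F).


Ȟ^0 ≅ Z/7, Ȟ^1 ≅ 0 and Ȟ^2 ≅ Z/7

nerve of the cover:
  W12={p,q} W13={p,s} W14={q,s} W23={p,r} W24={q,r} W34={r,s,t}
  W123={p} W124={q} W134={s} W234={r}
C dims 4,6,4; δ0: rk_F7 3; δ1: rk_F7 3
Ȟ^0 = (4 − 3) − 0 = 1, so Ȟ^0 ≅ Z/7
Ȟ^1 = (6 − 3) − 3 = 0, so Ȟ^1 ≅ 0
Ȟ^2 = (4 − 0) − 3 = 1, so Ȟ^2 ≅ Z/7


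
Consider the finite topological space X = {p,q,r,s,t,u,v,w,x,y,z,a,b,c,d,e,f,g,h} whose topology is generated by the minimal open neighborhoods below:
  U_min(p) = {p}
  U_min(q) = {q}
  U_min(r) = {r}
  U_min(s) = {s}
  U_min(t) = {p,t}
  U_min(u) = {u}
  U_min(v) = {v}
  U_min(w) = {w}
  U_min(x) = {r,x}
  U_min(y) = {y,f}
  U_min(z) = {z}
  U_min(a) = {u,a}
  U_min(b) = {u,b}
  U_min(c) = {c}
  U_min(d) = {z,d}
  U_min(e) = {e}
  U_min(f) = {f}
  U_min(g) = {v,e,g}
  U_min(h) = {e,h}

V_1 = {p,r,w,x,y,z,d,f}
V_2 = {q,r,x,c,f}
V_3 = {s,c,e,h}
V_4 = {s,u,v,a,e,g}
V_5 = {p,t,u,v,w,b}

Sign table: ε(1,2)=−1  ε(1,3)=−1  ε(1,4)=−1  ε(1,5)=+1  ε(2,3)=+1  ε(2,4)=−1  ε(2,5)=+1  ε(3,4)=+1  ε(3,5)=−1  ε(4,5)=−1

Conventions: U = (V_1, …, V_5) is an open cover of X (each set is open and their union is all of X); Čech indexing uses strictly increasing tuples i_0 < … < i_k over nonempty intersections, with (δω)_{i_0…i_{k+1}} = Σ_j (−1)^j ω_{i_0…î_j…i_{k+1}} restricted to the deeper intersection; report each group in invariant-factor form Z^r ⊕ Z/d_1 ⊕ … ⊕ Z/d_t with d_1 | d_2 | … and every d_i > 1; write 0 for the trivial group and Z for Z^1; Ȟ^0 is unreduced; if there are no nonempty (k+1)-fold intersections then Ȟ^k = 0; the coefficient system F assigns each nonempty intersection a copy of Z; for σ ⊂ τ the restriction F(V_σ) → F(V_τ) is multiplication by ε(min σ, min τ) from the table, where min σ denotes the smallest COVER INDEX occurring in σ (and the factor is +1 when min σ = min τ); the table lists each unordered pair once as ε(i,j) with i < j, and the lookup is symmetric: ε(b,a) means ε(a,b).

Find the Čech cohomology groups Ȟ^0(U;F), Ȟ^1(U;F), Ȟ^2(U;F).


cover nerve:
  V12={r,x,f} V15={p,w} V23={c} V34={s,e} V45={u,v}
C dims 5,5; δ0: rk 4, SNF 1^4
Ȟ^0: (5−4)−0=1 ⇒ Z
Ȟ^1: (5−0)−4=1 ⇒ Z
Ȟ^2: (0−0)−0=0 ⇒ 0

Ȟ^0(U;F) ≅ Z; Ȟ^1(U;F) ≅ Z; Ȟ^2(U;F) ≅ 0


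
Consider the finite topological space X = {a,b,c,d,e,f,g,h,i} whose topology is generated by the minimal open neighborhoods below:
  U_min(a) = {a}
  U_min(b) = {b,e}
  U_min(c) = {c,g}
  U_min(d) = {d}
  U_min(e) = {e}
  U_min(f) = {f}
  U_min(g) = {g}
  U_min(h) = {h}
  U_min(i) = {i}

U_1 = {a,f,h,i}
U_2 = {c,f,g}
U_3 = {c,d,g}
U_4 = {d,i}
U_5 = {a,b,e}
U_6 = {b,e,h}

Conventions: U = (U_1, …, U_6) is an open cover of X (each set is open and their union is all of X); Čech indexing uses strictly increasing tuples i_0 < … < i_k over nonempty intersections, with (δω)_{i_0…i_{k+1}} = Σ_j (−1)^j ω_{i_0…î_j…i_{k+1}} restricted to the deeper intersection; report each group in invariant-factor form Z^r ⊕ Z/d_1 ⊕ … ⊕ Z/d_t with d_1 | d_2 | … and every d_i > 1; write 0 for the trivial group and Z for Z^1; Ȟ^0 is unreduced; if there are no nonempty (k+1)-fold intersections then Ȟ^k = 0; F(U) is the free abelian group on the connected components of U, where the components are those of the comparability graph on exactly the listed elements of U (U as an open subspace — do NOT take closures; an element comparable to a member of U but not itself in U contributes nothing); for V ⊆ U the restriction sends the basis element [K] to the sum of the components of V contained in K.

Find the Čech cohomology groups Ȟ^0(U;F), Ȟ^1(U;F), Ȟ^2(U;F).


Ȟ^0(U;F) ≅ Z^7,  Ȟ^1(U;F) ≅ 0,  Ȟ^2(U;F) ≅ 0

cover nerve:
  U12={f} U14={i} U15={a} U16={h} U23={c,g} U34={d} U56={b,e}
components per intersection:
  U1: {a} {f} {h} {i}
  U2: {c,g} {f}
  U3: {c,g} {d}
  U4: {d} {i}
  U5: {a} {b,e}
  U6: {b,e} {h}
  U12: {f}
  U14: {i}
  U15: {a}
  U16: {h}
  U23: {c,g}
  U34: {d}
  U56: {b,e}
C dims 14,7; δ0: rk 7, SNF 1^7
Ȟ^0: (14−7)−0=7 ⇒ Z^7
Ȟ^1: (7−0)−7=0 ⇒ 0
Ȟ^2: (0−0)−0=0 ⇒ 0


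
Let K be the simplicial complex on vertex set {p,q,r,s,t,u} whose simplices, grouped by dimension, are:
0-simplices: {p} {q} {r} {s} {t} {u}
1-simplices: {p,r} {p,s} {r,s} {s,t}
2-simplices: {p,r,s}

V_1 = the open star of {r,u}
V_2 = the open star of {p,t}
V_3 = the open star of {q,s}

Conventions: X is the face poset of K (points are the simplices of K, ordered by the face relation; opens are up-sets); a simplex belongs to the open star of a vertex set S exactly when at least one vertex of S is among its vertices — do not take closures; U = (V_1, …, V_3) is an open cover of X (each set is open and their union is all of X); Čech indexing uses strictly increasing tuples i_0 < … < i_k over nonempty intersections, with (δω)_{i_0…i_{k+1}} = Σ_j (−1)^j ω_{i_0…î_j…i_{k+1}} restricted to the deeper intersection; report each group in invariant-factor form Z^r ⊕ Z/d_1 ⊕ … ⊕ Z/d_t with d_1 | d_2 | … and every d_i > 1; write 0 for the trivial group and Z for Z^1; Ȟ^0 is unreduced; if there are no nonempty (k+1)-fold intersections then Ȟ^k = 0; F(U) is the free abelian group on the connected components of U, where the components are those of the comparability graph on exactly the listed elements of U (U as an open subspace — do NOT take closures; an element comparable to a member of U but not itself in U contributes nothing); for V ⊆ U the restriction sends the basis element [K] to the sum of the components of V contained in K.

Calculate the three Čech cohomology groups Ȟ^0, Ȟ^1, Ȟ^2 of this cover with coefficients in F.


nerve simplices:
  V1={{r},{u},{p,r},{r,s},{p,r,s}} V2={{p},{t},{p,r},{p,s},{s,t},{p,r,s}} V3={{q},{s},{p,s},{r,s},{s,t},{p,r,s}}
  V12={{p,r},{p,r,s}} V13={{r,s},{p,r,s}} V23={{p,s},{s,t},{p,r,s}}
  V123={{p,r,s}}
components per intersection:
  V1: {{r},{p,r},{r,s},{p,r,s}} {{u}}
  V2: {{p},{p,r},{p,s},{p,r,s}} {{t},{s,t}}
  V3: {{q}} {{s},{p,s},{r,s},{s,t},{p,r,s}}
  V12: {{p,r},{p,r,s}}
  V13: {{r,s},{p,r,s}}
  V23: {{p,s},{p,r,s}} {{s,t}}
  V123: {{p,r,s}}
C dims 6,4,1; δ0: rk 3, SNF 1^3; δ1: rk 1, SNF 1^1
degree 0: 6−3−0 = 3 → Ȟ^0 ≅ Z^3
degree 1: 4−1−3 = 0 → Ȟ^1 ≅ 0
degree 2: 1−0−1 = 0 → Ȟ^2 ≅ 0

Ȟ^0 = Z^3, Ȟ^1 = 0 and Ȟ^2 = 0


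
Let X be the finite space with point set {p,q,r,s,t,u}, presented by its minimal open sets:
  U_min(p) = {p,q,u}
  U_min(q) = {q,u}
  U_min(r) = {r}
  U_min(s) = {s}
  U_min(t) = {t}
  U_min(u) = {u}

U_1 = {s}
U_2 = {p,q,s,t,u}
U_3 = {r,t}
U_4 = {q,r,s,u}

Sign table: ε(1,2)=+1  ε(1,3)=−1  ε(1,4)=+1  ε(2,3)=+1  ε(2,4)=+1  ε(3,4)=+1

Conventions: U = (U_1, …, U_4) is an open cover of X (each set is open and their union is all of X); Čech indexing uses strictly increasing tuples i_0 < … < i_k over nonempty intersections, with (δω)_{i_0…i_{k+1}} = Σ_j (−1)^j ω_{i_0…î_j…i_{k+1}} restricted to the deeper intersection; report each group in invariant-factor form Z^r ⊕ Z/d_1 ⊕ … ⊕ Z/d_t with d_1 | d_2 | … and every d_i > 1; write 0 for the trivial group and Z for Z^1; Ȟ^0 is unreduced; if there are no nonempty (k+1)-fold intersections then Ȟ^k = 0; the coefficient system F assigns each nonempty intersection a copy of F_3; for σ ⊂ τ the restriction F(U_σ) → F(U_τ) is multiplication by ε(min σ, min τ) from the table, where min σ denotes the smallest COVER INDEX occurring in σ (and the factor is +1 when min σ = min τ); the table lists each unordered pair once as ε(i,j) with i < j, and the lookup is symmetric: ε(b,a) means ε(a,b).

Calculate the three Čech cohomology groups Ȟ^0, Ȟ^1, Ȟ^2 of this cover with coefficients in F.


nerve simplices:
  U12={s} U14={s} U23={t} U24={q,s,u} U34={r}
  U124={s}
C dims 4,5,1; δ0: rk_F3 3; δ1: rk_F3 1
degree 0: 4−3−0 = 1 → Ȟ^0 ≅ Z/3
degree 1: 5−1−3 = 1 → Ȟ^1 ≅ Z/3
degree 2: 1−0−1 = 0 → Ȟ^2 ≅ 0

Ȟ^0(U;F) ≅ Z/3, Ȟ^1(U;F) ≅ Z/3, Ȟ^2(U;F) ≅ 0


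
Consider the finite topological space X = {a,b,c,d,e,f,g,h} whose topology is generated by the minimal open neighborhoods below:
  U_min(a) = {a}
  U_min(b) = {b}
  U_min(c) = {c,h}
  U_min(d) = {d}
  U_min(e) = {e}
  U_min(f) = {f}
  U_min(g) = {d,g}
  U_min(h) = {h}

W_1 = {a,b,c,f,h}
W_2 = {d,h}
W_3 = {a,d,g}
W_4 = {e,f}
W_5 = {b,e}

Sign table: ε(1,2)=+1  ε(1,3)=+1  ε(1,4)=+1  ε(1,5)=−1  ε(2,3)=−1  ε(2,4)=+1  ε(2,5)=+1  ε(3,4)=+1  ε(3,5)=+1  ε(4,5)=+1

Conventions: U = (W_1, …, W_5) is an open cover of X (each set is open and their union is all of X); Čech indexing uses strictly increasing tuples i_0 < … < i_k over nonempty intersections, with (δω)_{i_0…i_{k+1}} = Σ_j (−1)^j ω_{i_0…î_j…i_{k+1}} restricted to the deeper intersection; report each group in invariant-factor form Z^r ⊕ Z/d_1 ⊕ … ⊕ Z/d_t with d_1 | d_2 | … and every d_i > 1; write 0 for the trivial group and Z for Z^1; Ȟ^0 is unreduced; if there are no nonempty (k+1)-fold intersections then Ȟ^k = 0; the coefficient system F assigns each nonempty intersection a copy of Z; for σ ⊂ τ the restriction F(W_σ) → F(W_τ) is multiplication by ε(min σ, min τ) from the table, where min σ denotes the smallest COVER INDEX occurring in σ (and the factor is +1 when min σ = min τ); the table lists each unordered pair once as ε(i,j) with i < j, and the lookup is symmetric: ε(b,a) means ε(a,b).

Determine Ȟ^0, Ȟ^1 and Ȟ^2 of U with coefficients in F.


Ȟ^0 = 0, Ȟ^1 = Z ⊕ Z/2 and Ȟ^2 = 0

nonempty overlaps:
  W12={h} W13={a} W14={f} W15={b} W23={d} W45={e}
C dims 5,6; δ0: rk 5, SNF 1^4·2
degree 0: 5−5−0 = 0 → Ȟ^0 ≅ 0
degree 1: 6−0−5 = 1 plus torsion [2] → Ȟ^1 ≅ Z ⊕ Z/2
degree 2: 0−0−0 = 0 → Ȟ^2 ≅ 0


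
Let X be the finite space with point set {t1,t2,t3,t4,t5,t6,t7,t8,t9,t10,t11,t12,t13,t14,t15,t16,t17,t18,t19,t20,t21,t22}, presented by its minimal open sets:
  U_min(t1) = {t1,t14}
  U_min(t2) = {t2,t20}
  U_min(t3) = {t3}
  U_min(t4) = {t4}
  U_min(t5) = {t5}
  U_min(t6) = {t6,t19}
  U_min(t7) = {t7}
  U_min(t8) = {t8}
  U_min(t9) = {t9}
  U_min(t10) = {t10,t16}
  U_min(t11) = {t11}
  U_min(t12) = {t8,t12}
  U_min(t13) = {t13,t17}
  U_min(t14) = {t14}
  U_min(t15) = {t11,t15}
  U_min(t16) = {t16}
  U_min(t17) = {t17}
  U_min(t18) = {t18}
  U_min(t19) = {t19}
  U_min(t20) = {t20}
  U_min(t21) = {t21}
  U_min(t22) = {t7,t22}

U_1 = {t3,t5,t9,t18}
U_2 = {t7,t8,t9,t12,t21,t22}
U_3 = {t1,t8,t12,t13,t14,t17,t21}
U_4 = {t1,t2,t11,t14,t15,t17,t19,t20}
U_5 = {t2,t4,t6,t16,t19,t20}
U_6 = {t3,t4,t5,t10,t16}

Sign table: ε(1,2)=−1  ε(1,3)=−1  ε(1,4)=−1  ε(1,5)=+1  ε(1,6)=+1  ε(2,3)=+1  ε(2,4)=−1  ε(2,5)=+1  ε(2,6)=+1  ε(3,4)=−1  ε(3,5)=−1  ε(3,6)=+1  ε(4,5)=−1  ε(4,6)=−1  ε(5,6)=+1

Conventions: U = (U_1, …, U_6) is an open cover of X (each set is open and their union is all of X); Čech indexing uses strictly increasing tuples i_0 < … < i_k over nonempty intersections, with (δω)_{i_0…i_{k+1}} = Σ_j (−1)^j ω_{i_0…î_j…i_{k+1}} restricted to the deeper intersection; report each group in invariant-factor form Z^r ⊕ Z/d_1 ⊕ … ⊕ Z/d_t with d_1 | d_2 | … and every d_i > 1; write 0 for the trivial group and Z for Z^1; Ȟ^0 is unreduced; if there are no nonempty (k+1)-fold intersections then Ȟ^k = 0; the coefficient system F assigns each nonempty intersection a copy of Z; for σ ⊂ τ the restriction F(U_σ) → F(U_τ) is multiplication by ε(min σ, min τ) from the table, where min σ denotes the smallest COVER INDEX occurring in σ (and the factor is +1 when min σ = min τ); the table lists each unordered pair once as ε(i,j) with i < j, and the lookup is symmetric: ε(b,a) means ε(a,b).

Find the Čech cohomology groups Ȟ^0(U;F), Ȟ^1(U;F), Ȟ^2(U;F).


Ȟ^0 = 0, Ȟ^1 = Z/2 and Ȟ^2 = 0

cover nerve:
  U12={t9} U16={t3,t5} U23={t8,t12,t21} U34={t1,t14,t17} U45={t2,t19,t20} U56={t4,t16}
C dims 6,6; δ0: rk 6, SNF 1^5·2
Ȟ^0: (6−6)−0=0 ⇒ 0
Ȟ^1: (6−0)−6=0 plus torsion [2] ⇒ Z/2
Ȟ^2: (0−0)−0=0 ⇒ 0


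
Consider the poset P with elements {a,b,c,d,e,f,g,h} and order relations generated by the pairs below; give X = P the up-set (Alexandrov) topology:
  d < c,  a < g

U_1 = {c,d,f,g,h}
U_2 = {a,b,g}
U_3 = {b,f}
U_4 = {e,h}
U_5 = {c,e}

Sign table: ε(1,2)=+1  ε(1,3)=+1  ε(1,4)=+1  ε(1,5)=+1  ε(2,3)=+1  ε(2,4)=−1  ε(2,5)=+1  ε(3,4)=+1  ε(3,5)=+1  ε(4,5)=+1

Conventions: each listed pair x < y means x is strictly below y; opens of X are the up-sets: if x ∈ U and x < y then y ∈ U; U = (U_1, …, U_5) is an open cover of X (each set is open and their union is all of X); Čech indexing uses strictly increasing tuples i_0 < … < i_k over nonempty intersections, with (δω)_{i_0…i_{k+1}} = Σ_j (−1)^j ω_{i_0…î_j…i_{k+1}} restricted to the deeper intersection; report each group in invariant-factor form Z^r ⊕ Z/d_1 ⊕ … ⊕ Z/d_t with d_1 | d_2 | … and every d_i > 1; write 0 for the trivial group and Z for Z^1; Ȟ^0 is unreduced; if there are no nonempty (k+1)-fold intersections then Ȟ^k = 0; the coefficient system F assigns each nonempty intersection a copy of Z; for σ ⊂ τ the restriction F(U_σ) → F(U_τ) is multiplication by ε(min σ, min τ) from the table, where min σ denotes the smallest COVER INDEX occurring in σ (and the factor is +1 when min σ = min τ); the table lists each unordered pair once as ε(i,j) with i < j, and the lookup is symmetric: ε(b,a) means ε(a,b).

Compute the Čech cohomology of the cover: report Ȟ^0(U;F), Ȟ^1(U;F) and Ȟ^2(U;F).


nonempty intersections:
  U12={g} U13={f} U14={h} U15={c} U23={b} U45={e}
C dims 5,6; δ0: rk 4, SNF 1^4
Ȟ^0: (5−4)−0=1 ⇒ Z
Ȟ^1: (6−0)−4=2 ⇒ Z^2
Ȟ^2: (0−0)−0=0 ⇒ 0

Ȟ^0 ≅ Z, Ȟ^1 ≅ Z^2, Ȟ^2 ≅ 0


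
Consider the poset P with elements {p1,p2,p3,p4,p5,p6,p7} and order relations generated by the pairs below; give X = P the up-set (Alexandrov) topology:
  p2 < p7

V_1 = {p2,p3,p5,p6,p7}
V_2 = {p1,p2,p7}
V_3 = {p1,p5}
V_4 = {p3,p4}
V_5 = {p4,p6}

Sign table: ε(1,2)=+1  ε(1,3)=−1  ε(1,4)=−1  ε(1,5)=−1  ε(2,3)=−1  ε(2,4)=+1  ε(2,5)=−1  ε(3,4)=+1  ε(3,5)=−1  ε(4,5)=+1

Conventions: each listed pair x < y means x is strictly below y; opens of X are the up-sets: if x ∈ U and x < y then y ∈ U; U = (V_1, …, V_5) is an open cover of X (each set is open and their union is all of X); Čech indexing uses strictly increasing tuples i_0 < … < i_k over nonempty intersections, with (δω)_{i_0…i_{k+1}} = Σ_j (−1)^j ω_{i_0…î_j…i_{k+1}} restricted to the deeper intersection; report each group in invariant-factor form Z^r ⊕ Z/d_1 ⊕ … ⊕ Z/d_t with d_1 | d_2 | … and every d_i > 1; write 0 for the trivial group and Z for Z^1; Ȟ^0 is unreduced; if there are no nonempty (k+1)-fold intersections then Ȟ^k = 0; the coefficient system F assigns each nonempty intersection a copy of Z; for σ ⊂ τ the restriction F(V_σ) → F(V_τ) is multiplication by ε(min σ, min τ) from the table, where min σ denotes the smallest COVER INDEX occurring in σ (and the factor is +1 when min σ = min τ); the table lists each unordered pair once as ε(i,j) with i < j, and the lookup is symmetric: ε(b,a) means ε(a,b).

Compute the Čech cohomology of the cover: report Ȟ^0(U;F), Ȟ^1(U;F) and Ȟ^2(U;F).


nerve of the cover:
  V12={p2,p7} V13={p5} V14={p3} V15={p6} V23={p1} V45={p4}
C dims 5,6; δ0: rk 4, SNF 1^4
Ȟ^0 = (5 − 4) − 0 = 1, so Ȟ^0 ≅ Z
Ȟ^1 = (6 − 0) − 4 = 2, so Ȟ^1 ≅ Z^2
Ȟ^2 = (0 − 0) − 0 = 0, so Ȟ^2 ≅ 0

Ȟ^0 ≅ Z,  Ȟ^1 ≅ Z^2,  Ȟ^2 ≅ 0


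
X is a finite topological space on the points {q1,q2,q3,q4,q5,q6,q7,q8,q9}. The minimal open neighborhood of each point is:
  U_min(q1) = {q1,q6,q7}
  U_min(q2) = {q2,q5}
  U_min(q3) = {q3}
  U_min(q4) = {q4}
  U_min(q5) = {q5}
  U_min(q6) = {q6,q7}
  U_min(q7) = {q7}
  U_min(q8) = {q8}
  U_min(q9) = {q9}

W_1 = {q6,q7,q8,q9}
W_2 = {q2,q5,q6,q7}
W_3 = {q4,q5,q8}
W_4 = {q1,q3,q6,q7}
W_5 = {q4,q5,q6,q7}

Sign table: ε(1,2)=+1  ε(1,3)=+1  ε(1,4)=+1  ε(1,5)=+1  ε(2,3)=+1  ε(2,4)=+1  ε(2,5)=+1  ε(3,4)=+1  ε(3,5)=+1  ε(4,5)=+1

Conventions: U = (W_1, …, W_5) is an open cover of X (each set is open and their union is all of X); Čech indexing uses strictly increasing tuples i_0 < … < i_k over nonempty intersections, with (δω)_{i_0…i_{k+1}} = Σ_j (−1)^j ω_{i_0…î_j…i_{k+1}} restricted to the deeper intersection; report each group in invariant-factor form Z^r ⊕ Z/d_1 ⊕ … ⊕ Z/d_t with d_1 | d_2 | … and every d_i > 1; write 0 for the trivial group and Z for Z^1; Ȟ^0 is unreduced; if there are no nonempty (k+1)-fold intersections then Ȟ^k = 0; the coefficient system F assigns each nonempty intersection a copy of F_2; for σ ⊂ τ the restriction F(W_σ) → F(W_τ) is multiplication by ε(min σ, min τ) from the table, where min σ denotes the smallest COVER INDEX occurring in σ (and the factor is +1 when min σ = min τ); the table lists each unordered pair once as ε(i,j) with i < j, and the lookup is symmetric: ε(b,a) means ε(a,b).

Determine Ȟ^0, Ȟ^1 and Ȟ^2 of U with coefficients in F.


nerve of the cover:
  W12={q6,q7} W13={q8} W14={q6,q7} W15={q6,q7} W23={q5} W24={q6,q7} W25={q5,q6,q7} W35={q4,q5} W45={q6,q7}
  W124={q6,q7} W125={q6,q7} W145={q6,q7} W235={q5} W245={q6,q7}
  W1245={q6,q7}
C dims 5,9,5,1; δ0: rk_F2 4; δ1: rk_F2 4; δ2: rk_F2 1
Ȟ^0 = (5 − 4) − 0 = 1, so Ȟ^0 ≅ Z/2
Ȟ^1 = (9 − 4) − 4 = 1, so Ȟ^1 ≅ Z/2
Ȟ^2 = (5 − 1) − 4 = 0, so Ȟ^2 ≅ 0

Ȟ^0 = Z/2,  Ȟ^1 = Z/2,  Ȟ^2 = 0


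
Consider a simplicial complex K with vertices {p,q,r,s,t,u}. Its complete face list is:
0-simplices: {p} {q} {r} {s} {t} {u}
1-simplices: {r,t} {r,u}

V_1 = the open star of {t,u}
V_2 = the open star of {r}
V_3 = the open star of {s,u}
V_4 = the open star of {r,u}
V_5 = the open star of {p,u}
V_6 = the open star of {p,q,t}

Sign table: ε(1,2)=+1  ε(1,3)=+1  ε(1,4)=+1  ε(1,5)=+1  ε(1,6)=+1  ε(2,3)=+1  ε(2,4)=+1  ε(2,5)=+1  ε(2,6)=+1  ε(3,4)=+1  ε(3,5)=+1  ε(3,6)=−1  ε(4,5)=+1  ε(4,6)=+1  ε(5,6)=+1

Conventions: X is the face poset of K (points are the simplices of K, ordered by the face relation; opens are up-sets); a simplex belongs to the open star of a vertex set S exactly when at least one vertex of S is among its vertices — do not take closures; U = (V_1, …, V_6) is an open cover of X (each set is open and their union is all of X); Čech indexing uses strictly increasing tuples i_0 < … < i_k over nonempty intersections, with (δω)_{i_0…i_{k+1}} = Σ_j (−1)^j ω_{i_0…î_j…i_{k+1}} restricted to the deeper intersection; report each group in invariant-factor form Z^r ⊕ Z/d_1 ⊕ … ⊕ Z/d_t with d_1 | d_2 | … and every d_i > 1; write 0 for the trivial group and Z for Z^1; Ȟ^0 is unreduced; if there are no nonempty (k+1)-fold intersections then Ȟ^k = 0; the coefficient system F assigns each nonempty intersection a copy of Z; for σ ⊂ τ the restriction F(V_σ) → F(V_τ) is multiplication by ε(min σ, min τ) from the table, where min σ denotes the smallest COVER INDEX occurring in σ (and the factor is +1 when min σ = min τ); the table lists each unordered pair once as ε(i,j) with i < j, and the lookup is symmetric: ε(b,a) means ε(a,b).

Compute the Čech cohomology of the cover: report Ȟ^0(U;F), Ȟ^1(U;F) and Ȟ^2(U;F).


Ȟ^0 ≅ Z,  Ȟ^1 ≅ Z,  Ȟ^2 ≅ 0

nerve of the cover:
  V1={{t},{u},{r,t},{r,u}} V2={{r},{r,t},{r,u}} V3={{s},{u},{r,u}} V4={{r},{u},{r,t},{r,u}} V5={{p},{u},{r,u}} V6={{p},{q},{t},{r,t}}
  V12={{r,t},{r,u}} V13={{u},{r,u}} V14={{u},{r,t},{r,u}} V15={{u},{r,u}} V16={{t},{r,t}} V23={{r,u}} V24={{r},{r,t},{r,u}} V25={{r,u}} V26={{r,t}} V34={{u},{r,u}} V35={{u},{r,u}} V45={{u},{r,u}} V46={{r,t}} V56={{p}}
  V123={{r,u}} V124={{r,t},{r,u}} V125={{r,u}} V126={{r,t}} V134={{u},{r,u}} V135={{u},{r,u}} V145={{u},{r,u}} V146={{r,t}} V234={{r,u}} V235={{r,u}} V245={{r,u}} V246={{r,t}} V345={{u},{r,u}}
  V1234={{r,u}} V1235={{r,u}} V1245={{r,u}} V1246={{r,t}} V1345={{u},{r,u}} V2345={{r,u}}
  V12345={{r,u}}
C dims 6,14,13,6; δ0: rk 5, SNF 1^5; δ1: rk 8, SNF 1^8; δ2: rk 5, SNF 1^5
Ȟ^0 = (6 − 5) − 0 = 1, so Ȟ^0 ≅ Z
Ȟ^1 = (14 − 8) − 5 = 1, so Ȟ^1 ≅ Z
Ȟ^2 = (13 − 5) − 8 = 0, so Ȟ^2 ≅ 0


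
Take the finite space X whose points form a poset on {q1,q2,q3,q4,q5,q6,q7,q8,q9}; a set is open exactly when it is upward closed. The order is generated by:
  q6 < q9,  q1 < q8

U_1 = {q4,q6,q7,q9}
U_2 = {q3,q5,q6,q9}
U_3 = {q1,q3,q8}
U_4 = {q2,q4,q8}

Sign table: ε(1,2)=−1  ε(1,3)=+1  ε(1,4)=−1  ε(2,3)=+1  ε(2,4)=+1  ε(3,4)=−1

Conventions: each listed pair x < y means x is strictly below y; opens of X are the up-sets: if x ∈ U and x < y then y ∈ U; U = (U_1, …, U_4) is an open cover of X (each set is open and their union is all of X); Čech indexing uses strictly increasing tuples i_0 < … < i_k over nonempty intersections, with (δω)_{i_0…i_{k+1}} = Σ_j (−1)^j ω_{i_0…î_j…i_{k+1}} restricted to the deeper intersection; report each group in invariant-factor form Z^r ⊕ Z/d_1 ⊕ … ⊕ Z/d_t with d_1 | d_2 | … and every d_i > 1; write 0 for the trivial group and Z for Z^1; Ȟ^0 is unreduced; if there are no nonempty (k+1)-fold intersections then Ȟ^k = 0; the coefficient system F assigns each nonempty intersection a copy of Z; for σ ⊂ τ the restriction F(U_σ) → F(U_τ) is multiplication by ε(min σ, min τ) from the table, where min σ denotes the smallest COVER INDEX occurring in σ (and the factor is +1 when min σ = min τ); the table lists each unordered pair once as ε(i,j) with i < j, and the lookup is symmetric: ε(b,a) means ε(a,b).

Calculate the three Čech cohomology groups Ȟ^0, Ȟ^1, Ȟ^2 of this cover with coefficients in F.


nonempty intersections:
  U12={q6,q9} U14={q4} U23={q3} U34={q8}
C dims 4,4; δ0: rk 4, SNF 1^3·2
Ȟ^0: (4−4)−0=0 ⇒ 0
Ȟ^1: (4−0)−4=0 plus torsion [2] ⇒ Z/2
Ȟ^2: (0−0)−0=0 ⇒ 0

Ȟ^0 ≅ 0, Ȟ^1 ≅ Z/2 and Ȟ^2 ≅ 0


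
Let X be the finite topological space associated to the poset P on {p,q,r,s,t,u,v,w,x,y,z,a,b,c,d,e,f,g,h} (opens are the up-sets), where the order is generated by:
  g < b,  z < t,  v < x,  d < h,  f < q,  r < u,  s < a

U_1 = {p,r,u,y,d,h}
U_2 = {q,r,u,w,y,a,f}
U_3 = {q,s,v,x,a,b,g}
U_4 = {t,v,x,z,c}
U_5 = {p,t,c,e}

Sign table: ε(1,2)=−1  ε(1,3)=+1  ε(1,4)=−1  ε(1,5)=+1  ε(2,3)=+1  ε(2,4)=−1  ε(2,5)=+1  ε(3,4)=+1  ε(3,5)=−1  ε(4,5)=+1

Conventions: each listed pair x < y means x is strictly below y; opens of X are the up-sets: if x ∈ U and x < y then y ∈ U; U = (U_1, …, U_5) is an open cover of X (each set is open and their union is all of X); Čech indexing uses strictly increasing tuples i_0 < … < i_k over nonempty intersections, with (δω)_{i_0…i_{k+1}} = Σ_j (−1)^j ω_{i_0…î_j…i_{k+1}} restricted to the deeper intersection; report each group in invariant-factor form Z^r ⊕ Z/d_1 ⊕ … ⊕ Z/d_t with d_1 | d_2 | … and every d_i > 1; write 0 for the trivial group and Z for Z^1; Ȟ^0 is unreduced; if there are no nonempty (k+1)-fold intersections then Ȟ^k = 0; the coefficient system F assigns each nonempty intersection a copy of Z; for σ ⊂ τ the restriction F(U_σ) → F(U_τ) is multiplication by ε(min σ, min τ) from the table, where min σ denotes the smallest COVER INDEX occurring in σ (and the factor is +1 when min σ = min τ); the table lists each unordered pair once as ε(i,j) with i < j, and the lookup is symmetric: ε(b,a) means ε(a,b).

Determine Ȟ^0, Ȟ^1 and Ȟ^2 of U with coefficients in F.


nonempty intersections:
  U12={r,u,y} U15={p} U23={q,a} U34={v,x} U45={t,c}
C dims 5,5; δ0: rk 5, SNF 1^4·2
Ȟ^0: (5−5)−0=0 ⇒ 0
Ȟ^1: (5−0)−5=0 plus torsion [2] ⇒ Z/2
Ȟ^2: (0−0)−0=0 ⇒ 0

Ȟ^0 = 0, Ȟ^1 = Z/2 and Ȟ^2 = 0
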